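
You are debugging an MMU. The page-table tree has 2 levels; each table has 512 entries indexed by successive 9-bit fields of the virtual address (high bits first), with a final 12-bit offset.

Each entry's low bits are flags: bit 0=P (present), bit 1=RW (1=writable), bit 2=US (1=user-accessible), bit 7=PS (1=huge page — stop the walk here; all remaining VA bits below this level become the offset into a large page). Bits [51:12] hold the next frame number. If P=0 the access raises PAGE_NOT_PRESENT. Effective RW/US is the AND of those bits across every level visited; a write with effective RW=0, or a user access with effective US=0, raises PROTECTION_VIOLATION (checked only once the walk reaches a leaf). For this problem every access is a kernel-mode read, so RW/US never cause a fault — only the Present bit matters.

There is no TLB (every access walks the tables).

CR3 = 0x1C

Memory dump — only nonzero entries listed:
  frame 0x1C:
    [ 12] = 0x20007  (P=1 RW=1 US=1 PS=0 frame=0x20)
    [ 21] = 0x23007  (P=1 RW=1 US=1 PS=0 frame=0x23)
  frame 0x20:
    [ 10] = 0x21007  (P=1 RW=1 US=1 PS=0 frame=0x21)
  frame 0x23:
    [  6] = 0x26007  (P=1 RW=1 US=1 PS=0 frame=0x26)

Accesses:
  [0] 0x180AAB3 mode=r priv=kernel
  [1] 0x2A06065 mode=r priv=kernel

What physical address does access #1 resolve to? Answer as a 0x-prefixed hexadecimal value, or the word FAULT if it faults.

Trace:
#0 VA=0x180AAB3 (r,kernel):
  L0: frame=0x1C idx=12 entry=0x20007 [P=1 RW=1 US=1 PS=0]
  L1: frame=0x20 idx=10 entry=0x21007 [P=1 RW=1 US=1 PS=0]
  → PA=0x21AB3  (2 entries read)
#1 VA=0x2A06065 (r,kernel):
  L0: frame=0x1C idx=21 entry=0x23007 [P=1 RW=1 US=1 PS=0]
  L1: frame=0x23 idx=6 entry=0x26007 [P=1 RW=1 US=1 PS=0]
  → PA=0x26065  (2 entries read)

Access #1 PA: 0x26065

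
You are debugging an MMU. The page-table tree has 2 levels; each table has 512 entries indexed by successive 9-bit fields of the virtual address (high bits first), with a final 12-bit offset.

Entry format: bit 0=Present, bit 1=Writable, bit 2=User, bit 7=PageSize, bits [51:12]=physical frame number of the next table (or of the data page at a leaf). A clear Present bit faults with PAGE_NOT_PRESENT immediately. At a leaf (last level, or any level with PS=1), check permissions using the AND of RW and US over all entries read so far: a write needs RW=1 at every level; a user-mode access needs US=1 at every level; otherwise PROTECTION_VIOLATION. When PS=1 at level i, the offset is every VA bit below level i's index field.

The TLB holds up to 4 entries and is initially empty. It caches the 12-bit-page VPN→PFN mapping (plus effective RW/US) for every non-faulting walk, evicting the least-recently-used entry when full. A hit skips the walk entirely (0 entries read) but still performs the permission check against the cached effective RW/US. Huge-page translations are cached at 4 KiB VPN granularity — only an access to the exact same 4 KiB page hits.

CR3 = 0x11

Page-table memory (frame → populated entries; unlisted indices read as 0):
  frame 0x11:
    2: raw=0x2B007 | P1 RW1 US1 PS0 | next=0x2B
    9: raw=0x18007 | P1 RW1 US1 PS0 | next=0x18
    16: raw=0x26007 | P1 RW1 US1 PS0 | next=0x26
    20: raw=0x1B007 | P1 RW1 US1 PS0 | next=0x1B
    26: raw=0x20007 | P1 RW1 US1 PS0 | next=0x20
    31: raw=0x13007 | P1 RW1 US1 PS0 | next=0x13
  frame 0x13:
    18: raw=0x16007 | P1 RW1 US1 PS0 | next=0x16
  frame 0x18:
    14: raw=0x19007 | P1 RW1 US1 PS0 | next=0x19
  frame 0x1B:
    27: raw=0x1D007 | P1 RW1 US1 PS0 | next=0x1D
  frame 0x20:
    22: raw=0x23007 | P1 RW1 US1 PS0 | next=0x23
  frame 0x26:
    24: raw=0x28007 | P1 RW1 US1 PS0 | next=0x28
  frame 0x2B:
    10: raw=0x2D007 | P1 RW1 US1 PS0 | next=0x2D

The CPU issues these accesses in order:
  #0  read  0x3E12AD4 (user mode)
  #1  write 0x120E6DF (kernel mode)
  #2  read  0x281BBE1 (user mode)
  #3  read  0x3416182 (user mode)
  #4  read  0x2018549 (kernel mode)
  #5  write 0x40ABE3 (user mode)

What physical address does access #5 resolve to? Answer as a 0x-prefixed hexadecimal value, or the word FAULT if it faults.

Trace:
#0 VA=0x3E12AD4 (r,user):
  L0 @0x11[31] → 0x13007  P=1,RW=1,US=1,PS=0
  L1 @0x13[18] → 0x16007  P=1,RW=1,US=1,PS=0
  → PA=0x16AD4  (2 entries read)
#1 VA=0x120E6DF (w,kernel):
  L0 @0x11[9] → 0x18007  P=1,RW=1,US=1,PS=0
  L1 @0x18[14] → 0x19007  P=1,RW=1,US=1,PS=0
  → PA=0x196DF  (2 entries read)
#2 VA=0x281BBE1 (r,user):
  L0 @0x11[20] → 0x1B007  P=1,RW=1,US=1,PS=0
  L1 @0x1B[27] → 0x1D007  P=1,RW=1,US=1,PS=0
  → PA=0x1DBE1  (2 entries read)
#3 VA=0x3416182 (r,user):
  L0 @0x11[26] → 0x20007  P=1,RW=1,US=1,PS=0
  L1 @0x20[22] → 0x23007  P=1,RW=1,US=1,PS=0
  → PA=0x23182  (2 entries read)
#4 VA=0x2018549 (r,kernel):
  L0 @0x11[16] → 0x26007  P=1,RW=1,US=1,PS=0
  L1 @0x26[24] → 0x28007  P=1,RW=1,US=1,PS=0
  → PA=0x28549  (2 entries read)
#5 VA=0x40ABE3 (w,user):
  L0 @0x11[2] → 0x2B007  P=1,RW=1,US=1,PS=0
  L1 @0x2B[10] → 0x2D007  P=1,RW=1,US=1,PS=0
  → PA=0x2DBE3  (2 entries read)

Access #5 PA: 0x2DBE3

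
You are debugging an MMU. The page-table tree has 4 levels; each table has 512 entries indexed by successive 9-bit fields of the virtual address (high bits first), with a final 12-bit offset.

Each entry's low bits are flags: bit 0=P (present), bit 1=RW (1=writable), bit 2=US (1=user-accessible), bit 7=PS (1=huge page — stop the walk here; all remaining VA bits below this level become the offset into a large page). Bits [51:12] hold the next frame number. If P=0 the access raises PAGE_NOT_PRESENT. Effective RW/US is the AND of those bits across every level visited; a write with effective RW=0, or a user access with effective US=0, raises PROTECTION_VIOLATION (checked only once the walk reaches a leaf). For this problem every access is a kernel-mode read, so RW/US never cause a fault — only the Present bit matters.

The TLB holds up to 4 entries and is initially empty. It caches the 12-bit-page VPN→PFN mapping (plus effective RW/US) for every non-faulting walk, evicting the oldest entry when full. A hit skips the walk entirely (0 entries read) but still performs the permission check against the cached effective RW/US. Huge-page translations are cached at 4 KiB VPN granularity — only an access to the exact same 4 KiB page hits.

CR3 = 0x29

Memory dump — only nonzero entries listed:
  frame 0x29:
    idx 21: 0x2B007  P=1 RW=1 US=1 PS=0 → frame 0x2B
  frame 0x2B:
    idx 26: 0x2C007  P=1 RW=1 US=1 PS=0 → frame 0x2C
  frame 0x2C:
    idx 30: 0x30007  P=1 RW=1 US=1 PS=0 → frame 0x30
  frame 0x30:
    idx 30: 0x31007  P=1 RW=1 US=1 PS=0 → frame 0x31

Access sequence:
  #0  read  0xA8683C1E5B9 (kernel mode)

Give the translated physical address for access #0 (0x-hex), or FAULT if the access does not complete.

Walk each access:
#0 VA=0xA8683C1E5B9 (r,kernel):
  L0: frame=0x29 idx=21 entry=0x2B007 [P=1 RW=1 US=1 PS=0]
  L1: frame=0x2B idx=26 entry=0x2C007 [P=1 RW=1 US=1 PS=0]
  L2: frame=0x2C idx=30 entry=0x30007 [P=1 RW=1 US=1 PS=0]
  L3: frame=0x30 idx=30 entry=0x31007 [P=1 RW=1 US=1 PS=0]
  ✓ 0x315B9  — 4 lookups

Access #0 PA: 0x315B9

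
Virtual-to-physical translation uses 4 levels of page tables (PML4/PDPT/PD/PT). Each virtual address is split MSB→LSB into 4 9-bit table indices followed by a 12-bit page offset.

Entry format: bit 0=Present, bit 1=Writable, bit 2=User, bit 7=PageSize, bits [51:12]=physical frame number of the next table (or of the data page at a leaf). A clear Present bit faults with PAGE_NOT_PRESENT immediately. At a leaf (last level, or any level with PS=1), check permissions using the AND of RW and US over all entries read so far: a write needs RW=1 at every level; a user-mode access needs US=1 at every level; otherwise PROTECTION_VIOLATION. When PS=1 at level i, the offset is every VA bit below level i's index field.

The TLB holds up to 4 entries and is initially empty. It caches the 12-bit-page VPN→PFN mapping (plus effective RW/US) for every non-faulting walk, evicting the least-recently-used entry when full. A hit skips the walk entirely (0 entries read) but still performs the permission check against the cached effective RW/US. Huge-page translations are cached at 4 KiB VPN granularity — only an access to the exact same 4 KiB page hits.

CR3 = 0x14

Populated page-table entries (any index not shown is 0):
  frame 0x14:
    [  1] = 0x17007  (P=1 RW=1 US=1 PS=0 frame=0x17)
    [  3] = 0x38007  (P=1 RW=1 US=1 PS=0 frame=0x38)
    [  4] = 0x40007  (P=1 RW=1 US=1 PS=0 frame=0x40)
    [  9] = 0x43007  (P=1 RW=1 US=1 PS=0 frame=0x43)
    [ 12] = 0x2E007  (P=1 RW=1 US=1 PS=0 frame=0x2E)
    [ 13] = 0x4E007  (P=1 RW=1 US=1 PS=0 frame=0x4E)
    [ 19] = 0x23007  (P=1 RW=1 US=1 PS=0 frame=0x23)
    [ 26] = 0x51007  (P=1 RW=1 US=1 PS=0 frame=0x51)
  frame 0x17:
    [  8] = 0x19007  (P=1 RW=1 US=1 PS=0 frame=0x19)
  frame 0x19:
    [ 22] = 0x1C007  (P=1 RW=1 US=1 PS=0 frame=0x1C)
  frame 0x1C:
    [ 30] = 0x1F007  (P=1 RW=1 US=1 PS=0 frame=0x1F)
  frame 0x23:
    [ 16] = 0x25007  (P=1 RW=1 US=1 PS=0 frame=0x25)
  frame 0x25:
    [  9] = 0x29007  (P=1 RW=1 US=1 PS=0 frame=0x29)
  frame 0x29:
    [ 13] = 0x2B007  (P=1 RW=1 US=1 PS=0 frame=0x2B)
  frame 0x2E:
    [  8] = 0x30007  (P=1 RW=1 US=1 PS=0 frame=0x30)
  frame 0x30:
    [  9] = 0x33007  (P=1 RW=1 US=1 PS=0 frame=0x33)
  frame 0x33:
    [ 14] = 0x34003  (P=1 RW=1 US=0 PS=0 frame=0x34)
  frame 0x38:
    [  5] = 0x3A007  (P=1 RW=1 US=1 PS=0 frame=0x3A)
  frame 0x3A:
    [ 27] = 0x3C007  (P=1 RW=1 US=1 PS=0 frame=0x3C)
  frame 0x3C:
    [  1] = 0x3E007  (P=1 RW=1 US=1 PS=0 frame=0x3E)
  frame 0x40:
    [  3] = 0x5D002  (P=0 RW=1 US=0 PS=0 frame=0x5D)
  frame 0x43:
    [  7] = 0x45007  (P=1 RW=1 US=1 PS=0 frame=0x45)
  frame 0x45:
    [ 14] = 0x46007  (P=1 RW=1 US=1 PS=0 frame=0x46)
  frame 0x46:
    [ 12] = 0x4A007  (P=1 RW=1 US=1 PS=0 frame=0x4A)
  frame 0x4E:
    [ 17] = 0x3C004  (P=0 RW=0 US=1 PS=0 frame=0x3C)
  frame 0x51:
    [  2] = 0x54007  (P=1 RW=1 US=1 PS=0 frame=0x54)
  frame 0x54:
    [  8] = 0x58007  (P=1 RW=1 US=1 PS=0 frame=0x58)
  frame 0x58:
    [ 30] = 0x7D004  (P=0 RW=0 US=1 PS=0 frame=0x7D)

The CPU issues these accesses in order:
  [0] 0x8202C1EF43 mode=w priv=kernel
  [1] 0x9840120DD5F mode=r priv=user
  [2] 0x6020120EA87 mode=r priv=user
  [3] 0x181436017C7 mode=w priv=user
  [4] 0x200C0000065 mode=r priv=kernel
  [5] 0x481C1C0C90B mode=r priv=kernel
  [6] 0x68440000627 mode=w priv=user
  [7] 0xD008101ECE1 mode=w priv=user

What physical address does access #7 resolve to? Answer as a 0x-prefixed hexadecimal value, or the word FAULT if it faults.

Per-access translation:
#0 VA=0x8202C1EF43 (w,kernel):
  lvl0: tbl 0x14, slot 1 ⇒ 0x17007 (P1/RW1/US1/PS0)
  lvl1: tbl 0x17, slot 8 ⇒ 0x19007 (P1/RW1/US1/PS0)
  lvl2: tbl 0x19, slot 22 ⇒ 0x1C007 (P1/RW1/US1/PS0)
  lvl3: tbl 0x1C, slot 30 ⇒ 0x1F007 (P1/RW1/US1/PS0)
  ⇒ phys 0x1FF43  [4 reads]
#1 VA=0x9840120DD5F (r,user):
  lvl0: tbl 0x14, slot 19 ⇒ 0x23007 (P1/RW1/US1/PS0)
  lvl1: tbl 0x23, slot 16 ⇒ 0x25007 (P1/RW1/US1/PS0)
  lvl2: tbl 0x25, slot 9 ⇒ 0x29007 (P1/RW1/US1/PS0)
  lvl3: tbl 0x29, slot 13 ⇒ 0x2B007 (P1/RW1/US1/PS0)
  ⇒ phys 0x2BD5F  [4 reads]
#2 VA=0x6020120EA87 (r,user):
  lvl0: tbl 0x14, slot 12 ⇒ 0x2E007 (P1/RW1/US1/PS0)
  lvl1: tbl 0x2E, slot 8 ⇒ 0x30007 (P1/RW1/US1/PS0)
  lvl2: tbl 0x30, slot 9 ⇒ 0x33007 (P1/RW1/US1/PS0)
  lvl3: tbl 0x33, slot 14 ⇒ 0x34003 (P1/RW1/US0/PS0)
  ⇒ fault: PROTECTION_VIOLATION  — 4 lookups
#3 VA=0x181436017C7 (w,user):
  lvl0: tbl 0x14, slot 3 ⇒ 0x38007 (P1/RW1/US1/PS0)
  lvl1: tbl 0x38, slot 5 ⇒ 0x3A007 (P1/RW1/US1/PS0)
  lvl2: tbl 0x3A, slot 27 ⇒ 0x3C007 (P1/RW1/US1/PS0)
  lvl3: tbl 0x3C, slot 1 ⇒ 0x3E007 (P1/RW1/US1/PS0)
  ⇒ phys 0x3E7C7  [4 reads]
#4 VA=0x200C0000065 (r,kernel):
  lvl0: tbl 0x14, slot 4 ⇒ 0x40007 (P1/RW1/US1/PS0)
  lvl1: tbl 0x40, slot 3 ⇒ 0x5D002 (P0/RW1/US0/PS0)
  ⇒ fault: PAGE_NOT_PRESENT  — 2 lookups
#5 VA=0x481C1C0C90B (r,kernel):
  lvl0: tbl 0x14, slot 9 ⇒ 0x43007 (P1/RW1/US1/PS0)
  lvl1: tbl 0x43, slot 7 ⇒ 0x45007 (P1/RW1/US1/PS0)
  lvl2: tbl 0x45, slot 14 ⇒ 0x46007 (P1/RW1/US1/PS0)
  lvl3: tbl 0x46, slot 12 ⇒ 0x4A007 (P1/RW1/US1/PS0)
  ⇒ phys 0x4A90B  [4 reads]
#6 VA=0x68440000627 (w,user):
  lvl0: tbl 0x14, slot 13 ⇒ 0x4E007 (P1/RW1/US1/PS0)
  lvl1: tbl 0x4E, slot 17 ⇒ 0x3C004 (P0/RW0/US1/PS0)
  ⇒ fault: PAGE_NOT_PRESENT  — 2 lookups
#7 VA=0xD008101ECE1 (w,user):
  lvl0: tbl 0x14, slot 26 ⇒ 0x51007 (P1/RW1/US1/PS0)
  lvl1: tbl 0x51, slot 2 ⇒ 0x54007 (P1/RW1/US1/PS0)
  lvl2: tbl 0x54, slot 8 ⇒ 0x58007 (P1/RW1/US1/PS0)
  lvl3: tbl 0x58, slot 30 ⇒ 0x7D004 (P0/RW0/US1/PS0)
  ⇒ fault: PAGE_NOT_PRESENT  — 4 lookups

Access #7 PA: FAULT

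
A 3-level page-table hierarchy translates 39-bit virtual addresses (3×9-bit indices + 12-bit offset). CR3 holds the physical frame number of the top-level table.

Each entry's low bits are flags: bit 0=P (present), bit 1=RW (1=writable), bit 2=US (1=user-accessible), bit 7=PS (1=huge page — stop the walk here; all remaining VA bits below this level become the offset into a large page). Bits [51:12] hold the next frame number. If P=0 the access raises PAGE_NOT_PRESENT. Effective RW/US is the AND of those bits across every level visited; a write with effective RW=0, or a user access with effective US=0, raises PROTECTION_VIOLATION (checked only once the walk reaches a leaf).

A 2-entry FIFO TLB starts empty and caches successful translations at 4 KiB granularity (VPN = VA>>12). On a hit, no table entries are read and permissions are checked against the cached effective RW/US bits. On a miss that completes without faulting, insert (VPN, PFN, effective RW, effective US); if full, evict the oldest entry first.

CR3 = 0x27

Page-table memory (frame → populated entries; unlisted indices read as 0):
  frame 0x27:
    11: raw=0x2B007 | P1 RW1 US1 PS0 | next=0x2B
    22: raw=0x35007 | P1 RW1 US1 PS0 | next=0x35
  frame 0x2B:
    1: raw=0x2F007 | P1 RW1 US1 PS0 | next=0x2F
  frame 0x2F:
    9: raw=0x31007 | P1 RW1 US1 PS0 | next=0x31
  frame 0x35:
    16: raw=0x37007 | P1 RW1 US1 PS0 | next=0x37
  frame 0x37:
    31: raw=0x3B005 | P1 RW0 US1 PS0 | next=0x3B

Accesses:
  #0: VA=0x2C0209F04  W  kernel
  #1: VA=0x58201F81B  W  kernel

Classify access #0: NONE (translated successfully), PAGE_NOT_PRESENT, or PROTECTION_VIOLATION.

Trace:
#0 VA=0x2C0209F04 (w,kernel):
  L0: frame=0x27 idx=11 entry=0x2B007 [P=1 RW=1 US=1 PS=0]
  L1: frame=0x2B idx=1 entry=0x2F007 [P=1 RW=1 US=1 PS=0]
  L2: frame=0x2F idx=9 entry=0x31007 [P=1 RW=1 US=1 PS=0]
  ✓ 0x31F04  — 3 lookups
#1 VA=0x58201F81B (w,kernel):
  L0: frame=0x27 idx=22 entry=0x35007 [P=1 RW=1 US=1 PS=0]
  L1: frame=0x35 idx=16 entry=0x37007 [P=1 RW=1 US=1 PS=0]
  L2: frame=0x37 idx=31 entry=0x3B005 [P=1 RW=0 US=1 PS=0]
  → PROTECTION_VIOLATION  (3 entries read)

Access #0 fault: NONE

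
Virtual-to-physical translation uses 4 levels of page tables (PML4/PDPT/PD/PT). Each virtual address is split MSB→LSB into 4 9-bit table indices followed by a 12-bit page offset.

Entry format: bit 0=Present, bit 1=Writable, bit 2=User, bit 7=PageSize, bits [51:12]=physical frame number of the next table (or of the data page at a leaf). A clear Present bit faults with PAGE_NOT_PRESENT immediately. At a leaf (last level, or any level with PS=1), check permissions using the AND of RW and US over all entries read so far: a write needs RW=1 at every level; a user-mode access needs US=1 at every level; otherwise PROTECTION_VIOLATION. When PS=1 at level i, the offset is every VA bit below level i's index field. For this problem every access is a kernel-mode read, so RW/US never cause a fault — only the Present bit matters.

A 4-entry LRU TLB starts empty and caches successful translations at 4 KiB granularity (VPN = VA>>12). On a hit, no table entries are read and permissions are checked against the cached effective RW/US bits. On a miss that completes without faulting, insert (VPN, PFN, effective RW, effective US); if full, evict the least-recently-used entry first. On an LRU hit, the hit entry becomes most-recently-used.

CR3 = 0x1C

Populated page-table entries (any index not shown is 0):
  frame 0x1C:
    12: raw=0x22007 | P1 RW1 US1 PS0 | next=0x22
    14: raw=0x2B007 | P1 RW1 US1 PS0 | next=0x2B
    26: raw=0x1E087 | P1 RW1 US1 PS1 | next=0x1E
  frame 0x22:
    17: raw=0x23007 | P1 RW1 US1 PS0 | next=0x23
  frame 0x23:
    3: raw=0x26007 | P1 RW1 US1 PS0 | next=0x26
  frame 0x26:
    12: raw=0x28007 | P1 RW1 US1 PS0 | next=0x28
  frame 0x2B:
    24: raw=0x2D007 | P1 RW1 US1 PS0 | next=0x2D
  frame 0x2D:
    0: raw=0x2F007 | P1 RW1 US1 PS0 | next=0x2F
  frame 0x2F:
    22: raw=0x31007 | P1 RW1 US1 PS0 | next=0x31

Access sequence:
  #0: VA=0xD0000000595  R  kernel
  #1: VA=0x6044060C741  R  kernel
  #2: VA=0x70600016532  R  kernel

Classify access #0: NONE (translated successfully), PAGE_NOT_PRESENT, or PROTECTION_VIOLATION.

Per-access translation:
#0 VA=0xD0000000595 (r,kernel):
  L0: frame=0x1C idx=26 entry=0x1E087 [P=1 RW=1 US=1 PS=1]
  ⇒ phys 0x1E595 (huge @L0)  [1 reads]
#1 VA=0x6044060C741 (r,kernel):
  L0: frame=0x1C idx=12 entry=0x22007 [P=1 RW=1 US=1 PS=0]
  L1: frame=0x22 idx=17 entry=0x23007 [P=1 RW=1 US=1 PS=0]
  L2: frame=0x23 idx=3 entry=0x26007 [P=1 RW=1 US=1 PS=0]
  L3: frame=0x26 idx=12 entry=0x28007 [P=1 RW=1 US=1 PS=0]
  ⇒ phys 0x28741  [4 reads]
#2 VA=0x70600016532 (r,kernel):
  L0: frame=0x1C idx=14 entry=0x2B007 [P=1 RW=1 US=1 PS=0]
  L1: frame=0x2B idx=24 entry=0x2D007 [P=1 RW=1 US=1 PS=0]
  L2: frame=0x2D idx=0 entry=0x2F007 [P=1 RW=1 US=1 PS=0]
  L3: frame=0x2F idx=22 entry=0x31007 [P=1 RW=1 US=1 PS=0]
  ⇒ phys 0x31532  [4 reads]

Access #0 fault: NONE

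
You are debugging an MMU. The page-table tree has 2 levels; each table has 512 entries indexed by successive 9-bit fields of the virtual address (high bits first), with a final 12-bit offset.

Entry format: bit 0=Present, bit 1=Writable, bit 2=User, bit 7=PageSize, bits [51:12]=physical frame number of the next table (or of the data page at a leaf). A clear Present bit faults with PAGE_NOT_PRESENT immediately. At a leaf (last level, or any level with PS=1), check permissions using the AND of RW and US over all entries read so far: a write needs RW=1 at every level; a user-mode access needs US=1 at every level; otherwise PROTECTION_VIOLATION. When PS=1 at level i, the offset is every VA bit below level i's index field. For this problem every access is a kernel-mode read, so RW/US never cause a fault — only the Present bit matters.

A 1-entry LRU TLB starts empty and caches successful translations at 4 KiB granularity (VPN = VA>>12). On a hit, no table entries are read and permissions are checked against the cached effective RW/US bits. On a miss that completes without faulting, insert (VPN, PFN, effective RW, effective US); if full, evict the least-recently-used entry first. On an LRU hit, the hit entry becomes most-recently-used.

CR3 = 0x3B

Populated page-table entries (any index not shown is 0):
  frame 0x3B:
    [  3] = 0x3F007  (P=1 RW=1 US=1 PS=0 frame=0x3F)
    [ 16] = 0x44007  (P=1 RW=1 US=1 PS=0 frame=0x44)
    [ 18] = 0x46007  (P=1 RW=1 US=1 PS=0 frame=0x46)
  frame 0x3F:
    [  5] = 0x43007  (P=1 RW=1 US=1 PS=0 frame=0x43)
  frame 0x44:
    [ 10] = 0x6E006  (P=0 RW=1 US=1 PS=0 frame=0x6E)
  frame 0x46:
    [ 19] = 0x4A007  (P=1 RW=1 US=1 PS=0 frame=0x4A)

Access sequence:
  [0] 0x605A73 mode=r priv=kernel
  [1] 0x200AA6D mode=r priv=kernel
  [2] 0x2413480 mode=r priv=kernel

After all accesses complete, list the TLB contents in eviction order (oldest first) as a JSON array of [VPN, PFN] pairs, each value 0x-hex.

Walk each access:
#0 VA=0x605A73 (r,kernel):
  L0: frame=0x3B idx=3 entry=0x3F007 [P=1 RW=1 US=1 PS=0]
  L1: frame=0x3F idx=5 entry=0x43007 [P=1 RW=1 US=1 PS=0]
  ✓ 0x43A73  — 2 lookups
#1 VA=0x200AA6D (r,kernel):
  L0: frame=0x3B idx=16 entry=0x44007 [P=1 RW=1 US=1 PS=0]
  L1: frame=0x44 idx=10 entry=0x6E006 [P=0 RW=1 US=1 PS=0]
  → PAGE_NOT_PRESENT  (2 entries read)
#2 VA=0x2413480 (r,kernel):
  L0: frame=0x3B idx=18 entry=0x46007 [P=1 RW=1 US=1 PS=0]
  L1: frame=0x46 idx=19 entry=0x4A007 [P=1 RW=1 US=1 PS=0]
  ✓ 0x4A480  — 2 lookups

TLB: [["0x2413", "0x4A"]]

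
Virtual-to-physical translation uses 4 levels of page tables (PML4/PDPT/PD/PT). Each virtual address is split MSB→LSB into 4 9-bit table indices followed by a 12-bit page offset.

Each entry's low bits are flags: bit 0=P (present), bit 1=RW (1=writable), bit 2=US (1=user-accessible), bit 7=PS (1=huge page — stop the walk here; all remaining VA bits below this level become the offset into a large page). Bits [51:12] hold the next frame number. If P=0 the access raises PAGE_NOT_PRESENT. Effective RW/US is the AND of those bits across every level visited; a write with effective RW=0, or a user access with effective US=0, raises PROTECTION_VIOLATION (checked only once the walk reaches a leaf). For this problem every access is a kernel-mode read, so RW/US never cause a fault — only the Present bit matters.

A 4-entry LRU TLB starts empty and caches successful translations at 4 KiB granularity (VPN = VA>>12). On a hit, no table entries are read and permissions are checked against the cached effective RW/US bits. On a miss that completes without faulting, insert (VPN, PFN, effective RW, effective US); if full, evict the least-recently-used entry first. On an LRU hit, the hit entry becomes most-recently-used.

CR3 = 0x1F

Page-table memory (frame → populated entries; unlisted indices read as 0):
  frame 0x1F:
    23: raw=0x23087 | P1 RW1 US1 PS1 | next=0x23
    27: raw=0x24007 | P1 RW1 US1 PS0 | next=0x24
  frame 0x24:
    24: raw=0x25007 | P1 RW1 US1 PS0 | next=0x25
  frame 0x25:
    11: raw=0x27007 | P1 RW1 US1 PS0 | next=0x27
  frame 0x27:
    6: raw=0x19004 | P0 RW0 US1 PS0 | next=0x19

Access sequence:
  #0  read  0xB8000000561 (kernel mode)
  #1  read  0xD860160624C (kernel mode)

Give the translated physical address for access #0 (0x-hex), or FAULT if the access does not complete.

Trace:
#0 VA=0xB8000000561 (r,kernel):
  [0] read 0x1F idx=23: raw=0x23087 flags P=1 W=1 U=1 S=1
  ✓ 0x23561 (huge @L0)  — 1 lookups
#1 VA=0xD860160624C (r,kernel):
  [0] read 0x1F idx=27: raw=0x24007 flags P=1 W=1 U=1 S=0
  [1] read 0x24 idx=24: raw=0x25007 flags P=1 W=1 U=1 S=0
  [2] read 0x25 idx=11: raw=0x27007 flags P=1 W=1 U=1 S=0
  [3] read 0x27 idx=6: raw=0x19004 flags P=0 W=0 U=1 S=0
  ✗ PAGE_NOT_PRESENT  [4 reads]

Access #0 PA: 0x23561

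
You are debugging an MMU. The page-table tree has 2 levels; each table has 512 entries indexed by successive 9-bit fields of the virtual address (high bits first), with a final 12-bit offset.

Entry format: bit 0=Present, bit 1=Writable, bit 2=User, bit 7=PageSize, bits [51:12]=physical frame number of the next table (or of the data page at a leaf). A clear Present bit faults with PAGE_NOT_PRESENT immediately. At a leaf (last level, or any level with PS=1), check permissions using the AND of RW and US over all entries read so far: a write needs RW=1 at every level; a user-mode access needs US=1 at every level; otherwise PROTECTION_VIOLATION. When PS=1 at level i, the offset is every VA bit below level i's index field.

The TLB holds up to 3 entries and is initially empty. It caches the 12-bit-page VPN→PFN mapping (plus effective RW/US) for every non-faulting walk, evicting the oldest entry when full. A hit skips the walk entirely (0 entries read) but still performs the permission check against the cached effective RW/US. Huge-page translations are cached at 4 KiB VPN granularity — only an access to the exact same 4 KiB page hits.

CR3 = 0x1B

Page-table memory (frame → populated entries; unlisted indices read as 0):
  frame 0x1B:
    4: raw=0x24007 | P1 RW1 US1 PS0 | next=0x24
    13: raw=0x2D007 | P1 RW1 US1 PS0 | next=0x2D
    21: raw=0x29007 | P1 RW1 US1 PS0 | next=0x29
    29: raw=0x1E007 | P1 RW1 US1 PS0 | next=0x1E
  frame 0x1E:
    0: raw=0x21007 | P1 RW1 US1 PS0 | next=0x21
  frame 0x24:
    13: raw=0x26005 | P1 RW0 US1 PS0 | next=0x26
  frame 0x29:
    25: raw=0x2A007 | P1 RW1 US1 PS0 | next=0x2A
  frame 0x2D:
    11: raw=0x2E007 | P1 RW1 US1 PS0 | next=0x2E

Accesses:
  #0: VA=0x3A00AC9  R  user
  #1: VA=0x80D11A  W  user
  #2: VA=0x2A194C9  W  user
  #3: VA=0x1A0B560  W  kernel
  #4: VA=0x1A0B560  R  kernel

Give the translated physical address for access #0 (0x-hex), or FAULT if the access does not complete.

Walk each access:
#0 VA=0x3A00AC9 (r,user):
  L0: frame=0x1B idx=29 entry=0x1E007 [P=1 RW=1 US=1 PS=0]
  L1: frame=0x1E idx=0 entry=0x21007 [P=1 RW=1 US=1 PS=0]
  ✓ 0x21AC9  — 2 lookups
#1 VA=0x80D11A (w,user):
  L0: frame=0x1B idx=4 entry=0x24007 [P=1 RW=1 US=1 PS=0]
  L1: frame=0x24 idx=13 entry=0x26005 [P=1 RW=0 US=1 PS=0]
  ⇒ fault: PROTECTION_VIOLATION  — 2 lookups
#2 VA=0x2A194C9 (w,user):
  L0: frame=0x1B idx=21 entry=0x29007 [P=1 RW=1 US=1 PS=0]
  L1: frame=0x29 idx=25 entry=0x2A007 [P=1 RW=1 US=1 PS=0]
  ✓ 0x2A4C9  — 2 lookups
#3 VA=0x1A0B560 (w,kernel):
  L0: frame=0x1B idx=13 entry=0x2D007 [P=1 RW=1 US=1 PS=0]
  L1: frame=0x2D idx=11 entry=0x2E007 [P=1 RW=1 US=1 PS=0]
  ✓ 0x2E560  — 2 lookups
#4 VA=0x1A0B560 (r,kernel):
  TLB hit vpn=0x1A0B → PA=0x2E560

Access #0 PA: 0x21AC9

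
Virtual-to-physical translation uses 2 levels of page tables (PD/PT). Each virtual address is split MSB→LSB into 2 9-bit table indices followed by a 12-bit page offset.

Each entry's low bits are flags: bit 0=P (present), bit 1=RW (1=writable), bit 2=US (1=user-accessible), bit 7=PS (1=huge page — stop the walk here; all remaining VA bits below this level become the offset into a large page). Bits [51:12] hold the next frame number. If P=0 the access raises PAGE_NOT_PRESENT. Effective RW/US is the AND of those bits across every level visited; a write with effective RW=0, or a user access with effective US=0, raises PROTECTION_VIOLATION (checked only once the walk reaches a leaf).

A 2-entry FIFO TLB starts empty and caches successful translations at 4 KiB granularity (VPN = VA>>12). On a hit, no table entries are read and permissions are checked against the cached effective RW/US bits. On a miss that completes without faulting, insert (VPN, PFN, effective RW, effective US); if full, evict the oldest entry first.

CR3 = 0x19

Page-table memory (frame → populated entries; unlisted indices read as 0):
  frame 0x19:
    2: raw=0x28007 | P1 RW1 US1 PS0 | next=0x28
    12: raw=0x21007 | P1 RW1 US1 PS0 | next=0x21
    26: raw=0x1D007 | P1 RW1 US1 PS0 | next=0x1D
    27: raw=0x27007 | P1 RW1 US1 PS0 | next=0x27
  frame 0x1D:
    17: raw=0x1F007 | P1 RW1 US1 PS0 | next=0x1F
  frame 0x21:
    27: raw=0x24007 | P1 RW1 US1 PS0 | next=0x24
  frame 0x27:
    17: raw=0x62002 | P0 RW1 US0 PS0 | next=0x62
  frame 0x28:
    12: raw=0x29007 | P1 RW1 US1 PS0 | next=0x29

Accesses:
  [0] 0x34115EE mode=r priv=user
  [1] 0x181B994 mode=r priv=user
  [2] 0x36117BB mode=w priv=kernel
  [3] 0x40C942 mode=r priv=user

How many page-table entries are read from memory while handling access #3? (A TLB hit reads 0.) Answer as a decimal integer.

Walk each access:
#0 VA=0x34115EE (r,user):
  [0] read 0x19 idx=26: raw=0x1D007 flags P=1 W=1 U=1 S=0
  [1] read 0x1D idx=17: raw=0x1F007 flags P=1 W=1 U=1 S=0
  ✓ 0x1F5EE  — 2 lookups
#1 VA=0x181B994 (r,user):
  [0] read 0x19 idx=12: raw=0x21007 flags P=1 W=1 U=1 S=0
  [1] read 0x21 idx=27: raw=0x24007 flags P=1 W=1 U=1 S=0
  ✓ 0x24994  — 2 lookups
#2 VA=0x36117BB (w,kernel):
  [0] read 0x19 idx=27: raw=0x27007 flags P=1 W=1 U=1 S=0
  [1] read 0x27 idx=17: raw=0x62002 flags P=0 W=1 U=0 S=0
  ⇒ fault: PAGE_NOT_PRESENT  — 2 lookups
#3 VA=0x40C942 (r,user):
  [0] read 0x19 idx=2: raw=0x28007 flags P=1 W=1 U=1 S=0
  [1] read 0x28 idx=12: raw=0x29007 flags P=1 W=1 U=1 S=0
  ✓ 0x29942  — 2 lookups

Entries read for #3: 2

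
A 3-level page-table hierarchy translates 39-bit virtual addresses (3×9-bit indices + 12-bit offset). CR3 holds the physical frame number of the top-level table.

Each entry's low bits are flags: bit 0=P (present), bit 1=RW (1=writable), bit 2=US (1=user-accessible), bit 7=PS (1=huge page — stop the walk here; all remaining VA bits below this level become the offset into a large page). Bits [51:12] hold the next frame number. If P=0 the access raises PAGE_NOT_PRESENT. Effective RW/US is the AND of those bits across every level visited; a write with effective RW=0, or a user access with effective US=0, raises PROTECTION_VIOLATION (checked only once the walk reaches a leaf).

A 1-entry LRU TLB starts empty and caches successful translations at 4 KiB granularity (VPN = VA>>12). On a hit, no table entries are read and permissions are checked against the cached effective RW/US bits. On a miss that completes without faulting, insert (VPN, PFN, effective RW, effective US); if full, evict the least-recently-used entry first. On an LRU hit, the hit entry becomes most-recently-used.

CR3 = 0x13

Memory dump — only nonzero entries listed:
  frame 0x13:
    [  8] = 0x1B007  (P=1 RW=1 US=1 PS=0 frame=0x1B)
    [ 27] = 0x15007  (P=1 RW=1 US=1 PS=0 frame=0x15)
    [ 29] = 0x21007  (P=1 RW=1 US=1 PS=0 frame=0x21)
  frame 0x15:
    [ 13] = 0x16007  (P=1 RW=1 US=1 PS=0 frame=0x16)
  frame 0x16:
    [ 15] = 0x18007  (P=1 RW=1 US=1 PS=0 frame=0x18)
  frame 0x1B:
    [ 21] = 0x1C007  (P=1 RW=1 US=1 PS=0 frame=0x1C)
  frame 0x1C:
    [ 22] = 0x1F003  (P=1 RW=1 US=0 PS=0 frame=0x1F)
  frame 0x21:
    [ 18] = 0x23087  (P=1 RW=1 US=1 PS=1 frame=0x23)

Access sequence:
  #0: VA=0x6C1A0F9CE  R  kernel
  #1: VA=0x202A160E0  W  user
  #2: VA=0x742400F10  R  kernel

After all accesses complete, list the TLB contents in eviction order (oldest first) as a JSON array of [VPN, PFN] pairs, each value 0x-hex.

Per-access translation:
#0 VA=0x6C1A0F9CE (r,kernel):
  L0 @0x13[27] → 0x15007  P=1,RW=1,US=1,PS=0
  L1 @0x15[13] → 0x16007  P=1,RW=1,US=1,PS=0
  L2 @0x16[15] → 0x18007  P=1,RW=1,US=1,PS=0
  ✓ 0x189CE  — 3 lookups
#1 VA=0x202A160E0 (w,user):
  L0 @0x13[8] → 0x1B007  P=1,RW=1,US=1,PS=0
  L1 @0x1B[21] → 0x1C007  P=1,RW=1,US=1,PS=0
  L2 @0x1C[22] → 0x1F003  P=1,RW=1,US=0,PS=0
  ⇒ fault: PROTECTION_VIOLATION  — 3 lookups
#2 VA=0x742400F10 (r,kernel):
  L0 @0x13[29] → 0x21007  P=1,RW=1,US=1,PS=0
  L1 @0x21[18] → 0x23087  P=1,RW=1,US=1,PS=1
  ✓ 0x23F10 (huge @L1)  — 2 lookups

TLB: [["0x742400", "0x23"]]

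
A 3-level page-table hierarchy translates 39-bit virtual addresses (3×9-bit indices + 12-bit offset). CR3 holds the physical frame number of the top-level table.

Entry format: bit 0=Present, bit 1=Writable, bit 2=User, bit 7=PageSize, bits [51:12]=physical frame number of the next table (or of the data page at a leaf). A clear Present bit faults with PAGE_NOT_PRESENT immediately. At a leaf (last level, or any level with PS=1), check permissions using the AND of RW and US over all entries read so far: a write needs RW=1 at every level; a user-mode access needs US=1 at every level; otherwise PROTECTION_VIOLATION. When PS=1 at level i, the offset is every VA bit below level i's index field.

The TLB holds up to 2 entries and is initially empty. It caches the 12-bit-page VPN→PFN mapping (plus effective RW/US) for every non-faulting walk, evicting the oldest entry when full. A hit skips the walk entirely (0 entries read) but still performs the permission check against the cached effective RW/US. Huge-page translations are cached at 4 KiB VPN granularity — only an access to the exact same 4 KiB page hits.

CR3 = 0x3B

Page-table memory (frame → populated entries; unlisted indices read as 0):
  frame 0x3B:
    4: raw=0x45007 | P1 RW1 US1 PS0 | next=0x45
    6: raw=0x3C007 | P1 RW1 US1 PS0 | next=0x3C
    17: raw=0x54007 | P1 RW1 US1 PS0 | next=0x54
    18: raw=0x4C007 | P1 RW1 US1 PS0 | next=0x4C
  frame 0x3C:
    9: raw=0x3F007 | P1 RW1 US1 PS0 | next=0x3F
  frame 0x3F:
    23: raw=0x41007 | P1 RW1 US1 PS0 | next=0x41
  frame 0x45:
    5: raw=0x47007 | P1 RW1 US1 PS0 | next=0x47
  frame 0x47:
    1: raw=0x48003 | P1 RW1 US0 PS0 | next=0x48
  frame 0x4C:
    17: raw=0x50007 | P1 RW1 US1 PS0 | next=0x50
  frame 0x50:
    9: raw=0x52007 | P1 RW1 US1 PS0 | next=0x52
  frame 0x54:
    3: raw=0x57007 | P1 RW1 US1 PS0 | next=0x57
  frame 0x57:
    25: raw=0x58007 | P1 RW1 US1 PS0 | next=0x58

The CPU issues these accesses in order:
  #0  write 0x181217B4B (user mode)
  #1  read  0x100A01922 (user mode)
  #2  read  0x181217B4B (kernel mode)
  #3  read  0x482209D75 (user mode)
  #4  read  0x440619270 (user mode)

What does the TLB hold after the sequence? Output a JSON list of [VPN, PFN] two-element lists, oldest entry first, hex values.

Walk each access:
#0 VA=0x181217B4B (w,user):
  lvl0: tbl 0x3B, slot 6 ⇒ 0x3C007 (P1/RW1/US1/PS0)
  lvl1: tbl 0x3C, slot 9 ⇒ 0x3F007 (P1/RW1/US1/PS0)
  lvl2: tbl 0x3F, slot 23 ⇒ 0x41007 (P1/RW1/US1/PS0)
  ✓ 0x41B4B  — 3 lookups
#1 VA=0x100A01922 (r,user):
  lvl0: tbl 0x3B, slot 4 ⇒ 0x45007 (P1/RW1/US1/PS0)
  lvl1: tbl 0x45, slot 5 ⇒ 0x47007 (P1/RW1/US1/PS0)
  lvl2: tbl 0x47, slot 1 ⇒ 0x48003 (P1/RW1/US0/PS0)
  ⇒ fault: PROTECTION_VIOLATION  — 3 lookups
#2 VA=0x181217B4B (r,kernel):
  TLB hit vpn=0x181217 → PA=0x41B4B
#3 VA=0x482209D75 (r,user):
  lvl0: tbl 0x3B, slot 18 ⇒ 0x4C007 (P1/RW1/US1/PS0)
  lvl1: tbl 0x4C, slot 17 ⇒ 0x50007 (P1/RW1/US1/PS0)
  lvl2: tbl 0x50, slot 9 ⇒ 0x52007 (P1/RW1/US1/PS0)
  ✓ 0x52D75  — 3 lookups
#4 VA=0x440619270 (r,user):
  lvl0: tbl 0x3B, slot 17 ⇒ 0x54007 (P1/RW1/US1/PS0)
  lvl1: tbl 0x54, slot 3 ⇒ 0x57007 (P1/RW1/US1/PS0)
  lvl2: tbl 0x57, slot 25 ⇒ 0x58007 (P1/RW1/US1/PS0)
  ✓ 0x58270  — 3 lookups

TLB: [["0x482209", "0x52"], ["0x440619", "0x58"]]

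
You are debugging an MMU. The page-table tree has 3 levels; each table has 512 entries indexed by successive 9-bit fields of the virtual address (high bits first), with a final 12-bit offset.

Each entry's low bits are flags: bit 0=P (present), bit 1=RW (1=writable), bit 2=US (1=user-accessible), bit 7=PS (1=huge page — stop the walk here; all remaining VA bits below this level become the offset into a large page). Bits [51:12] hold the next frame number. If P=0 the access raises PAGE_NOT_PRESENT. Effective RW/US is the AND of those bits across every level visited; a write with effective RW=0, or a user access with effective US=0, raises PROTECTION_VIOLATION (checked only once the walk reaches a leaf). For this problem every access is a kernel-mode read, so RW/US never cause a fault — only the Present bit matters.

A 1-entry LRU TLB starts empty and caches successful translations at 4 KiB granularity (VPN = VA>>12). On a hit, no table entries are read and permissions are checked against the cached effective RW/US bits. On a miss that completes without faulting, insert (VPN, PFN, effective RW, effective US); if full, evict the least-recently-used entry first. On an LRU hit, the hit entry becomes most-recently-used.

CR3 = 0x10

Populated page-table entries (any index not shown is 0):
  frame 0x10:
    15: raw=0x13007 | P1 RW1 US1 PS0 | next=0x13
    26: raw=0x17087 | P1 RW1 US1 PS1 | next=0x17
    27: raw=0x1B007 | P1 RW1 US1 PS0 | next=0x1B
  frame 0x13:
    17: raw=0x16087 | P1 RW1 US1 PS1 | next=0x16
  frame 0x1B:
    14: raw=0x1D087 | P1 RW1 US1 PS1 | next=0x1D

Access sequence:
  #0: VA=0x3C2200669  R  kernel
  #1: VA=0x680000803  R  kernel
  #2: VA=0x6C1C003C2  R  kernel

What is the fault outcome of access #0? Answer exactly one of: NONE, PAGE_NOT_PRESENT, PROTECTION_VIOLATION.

Trace:
#0 VA=0x3C2200669 (r,kernel):
  [0] read 0x10 idx=15: raw=0x13007 flags P=1 W=1 U=1 S=0
  [1] read 0x13 idx=17: raw=0x16087 flags P=1 W=1 U=1 S=1
  ✓ 0x16669 (huge @L1)  — 2 lookups
#1 VA=0x680000803 (r,kernel):
  [0] read 0x10 idx=26: raw=0x17087 flags P=1 W=1 U=1 S=1
  ✓ 0x17803 (huge @L0)  — 1 lookups
#2 VA=0x6C1C003C2 (r,kernel):
  [0] read 0x10 idx=27: raw=0x1B007 flags P=1 W=1 U=1 S=0
  [1] read 0x1B idx=14: raw=0x1D087 flags P=1 W=1 U=1 S=1
  ✓ 0x1D3C2 (huge @L1)  — 2 lookups

Access #0 fault: NONE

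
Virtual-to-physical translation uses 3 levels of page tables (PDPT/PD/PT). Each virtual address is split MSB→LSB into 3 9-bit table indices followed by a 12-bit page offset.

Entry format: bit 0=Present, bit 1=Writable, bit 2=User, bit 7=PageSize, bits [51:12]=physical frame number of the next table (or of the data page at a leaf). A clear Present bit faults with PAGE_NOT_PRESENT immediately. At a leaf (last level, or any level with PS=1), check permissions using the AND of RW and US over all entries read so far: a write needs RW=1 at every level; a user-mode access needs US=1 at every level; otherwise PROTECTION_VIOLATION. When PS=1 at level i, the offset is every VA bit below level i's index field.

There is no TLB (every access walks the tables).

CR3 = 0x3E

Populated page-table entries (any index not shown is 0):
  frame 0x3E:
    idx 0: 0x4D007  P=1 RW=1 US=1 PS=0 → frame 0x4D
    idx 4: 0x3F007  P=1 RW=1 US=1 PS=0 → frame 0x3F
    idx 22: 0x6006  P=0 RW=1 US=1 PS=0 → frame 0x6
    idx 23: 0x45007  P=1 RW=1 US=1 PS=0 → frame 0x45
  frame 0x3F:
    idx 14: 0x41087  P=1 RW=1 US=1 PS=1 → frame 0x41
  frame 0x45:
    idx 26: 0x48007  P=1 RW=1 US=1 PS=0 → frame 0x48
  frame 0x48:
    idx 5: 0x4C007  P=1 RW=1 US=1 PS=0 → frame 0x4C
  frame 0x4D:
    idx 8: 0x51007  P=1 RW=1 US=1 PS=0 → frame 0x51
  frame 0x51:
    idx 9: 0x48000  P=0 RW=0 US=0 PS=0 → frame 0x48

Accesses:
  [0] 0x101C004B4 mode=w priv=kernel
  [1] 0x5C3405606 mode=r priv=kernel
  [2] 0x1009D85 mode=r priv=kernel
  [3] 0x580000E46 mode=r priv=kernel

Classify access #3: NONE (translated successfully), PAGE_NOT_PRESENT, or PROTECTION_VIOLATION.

Walk each access:
#0 VA=0x101C004B4 (w,kernel):
  L0 @0x3E[4] → 0x3F007  P=1,RW=1,US=1,PS=0
  L1 @0x3F[14] → 0x41087  P=1,RW=1,US=1,PS=1
  ⇒ phys 0x414B4 (huge @L1)  [2 reads]
#1 VA=0x5C3405606 (r,kernel):
  L0 @0x3E[23] → 0x45007  P=1,RW=1,US=1,PS=0
  L1 @0x45[26] → 0x48007  P=1,RW=1,US=1,PS=0
  L2 @0x48[5] → 0x4C007  P=1,RW=1,US=1,PS=0
  ⇒ phys 0x4C606  [3 reads]
#2 VA=0x1009D85 (r,kernel):
  L0 @0x3E[0] → 0x4D007  P=1,RW=1,US=1,PS=0
  L1 @0x4D[8] → 0x51007  P=1,RW=1,US=1,PS=0
  L2 @0x51[9] → 0x48000  P=0,RW=0,US=0,PS=0
  ✗ PAGE_NOT_PRESENT  [3 reads]
#3 VA=0x580000E46 (r,kernel):
  L0 @0x3E[22] → 0x6006  P=0,RW=1,US=1,PS=0
  ✗ PAGE_NOT_PRESENT  [1 reads]

Access #3 fault: PAGE_NOT_PRESENT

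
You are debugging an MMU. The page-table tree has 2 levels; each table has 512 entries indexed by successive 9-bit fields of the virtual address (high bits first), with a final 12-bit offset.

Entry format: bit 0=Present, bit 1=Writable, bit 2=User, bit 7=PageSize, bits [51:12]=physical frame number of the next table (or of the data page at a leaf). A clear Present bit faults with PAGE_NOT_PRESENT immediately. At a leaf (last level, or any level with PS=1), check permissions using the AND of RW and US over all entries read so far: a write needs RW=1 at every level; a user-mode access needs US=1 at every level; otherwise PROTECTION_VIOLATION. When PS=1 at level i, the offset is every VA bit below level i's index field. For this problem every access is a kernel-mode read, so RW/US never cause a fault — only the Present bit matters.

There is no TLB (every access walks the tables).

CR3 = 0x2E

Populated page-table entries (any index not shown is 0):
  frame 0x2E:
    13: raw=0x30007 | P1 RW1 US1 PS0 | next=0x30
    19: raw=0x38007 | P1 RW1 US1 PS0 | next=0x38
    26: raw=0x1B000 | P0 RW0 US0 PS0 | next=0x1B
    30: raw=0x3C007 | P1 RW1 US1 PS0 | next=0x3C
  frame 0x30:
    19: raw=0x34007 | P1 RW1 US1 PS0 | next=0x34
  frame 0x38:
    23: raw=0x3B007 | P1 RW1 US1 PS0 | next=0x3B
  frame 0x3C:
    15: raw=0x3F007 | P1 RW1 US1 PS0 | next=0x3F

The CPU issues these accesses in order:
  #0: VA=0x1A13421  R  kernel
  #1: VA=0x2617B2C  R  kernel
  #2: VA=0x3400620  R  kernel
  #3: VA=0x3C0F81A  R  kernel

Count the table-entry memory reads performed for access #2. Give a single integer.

Per-access translation:
#0 VA=0x1A13421 (r,kernel):
  [0] read 0x2E idx=13: raw=0x30007 flags P=1 W=1 U=1 S=0
  [1] read 0x30 idx=19: raw=0x34007 flags P=1 W=1 U=1 S=0
  → PA=0x34421  (2 entries read)
#1 VA=0x2617B2C (r,kernel):
  [0] read 0x2E idx=19: raw=0x38007 flags P=1 W=1 U=1 S=0
  [1] read 0x38 idx=23: raw=0x3B007 flags P=1 W=1 U=1 S=0
  → PA=0x3BB2C  (2 entries read)
#2 VA=0x3400620 (r,kernel):
  [0] read 0x2E idx=26: raw=0x1B000 flags P=0 W=0 U=0 S=0
  ✗ PAGE_NOT_PRESENT  [1 reads]
#3 VA=0x3C0F81A (r,kernel):
  [0] read 0x2E idx=30: raw=0x3C007 flags P=1 W=1 U=1 S=0
  [1] read 0x3C idx=15: raw=0x3F007 flags P=1 W=1 U=1 S=0
  → PA=0x3F81A  (2 entries read)

Entries read for #2: 1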